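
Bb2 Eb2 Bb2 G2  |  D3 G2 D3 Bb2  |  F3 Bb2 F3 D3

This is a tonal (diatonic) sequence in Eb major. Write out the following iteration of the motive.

Ab3 D3 Ab3 F3

The 4-note cells begin on Bb2, D3, F3 — each up a 3rd from the last.
So cell 4 is Ab3 D3 Ab3 F3.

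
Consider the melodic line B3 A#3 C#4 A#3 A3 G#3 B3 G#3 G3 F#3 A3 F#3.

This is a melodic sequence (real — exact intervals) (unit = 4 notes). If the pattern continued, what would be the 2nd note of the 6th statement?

The unit is 4 notes. Position-2 pitches of the 3 shown cells: A#3, G#3, F#3.
Carrying that down a 2nd forward: E3 → D3 → C3.

C3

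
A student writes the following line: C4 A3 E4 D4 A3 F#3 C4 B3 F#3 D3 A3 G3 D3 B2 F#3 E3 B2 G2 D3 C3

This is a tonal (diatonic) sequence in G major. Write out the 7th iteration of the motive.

E2 C2 G2 F#2

The 4-note cells begin on C4, A3, F#3, D3, B2 — each down a 3rd from the last.
Extending down a 3rd: G2 → E2.
From E2 the diatonic shape gives E2 C2 G2 F#2.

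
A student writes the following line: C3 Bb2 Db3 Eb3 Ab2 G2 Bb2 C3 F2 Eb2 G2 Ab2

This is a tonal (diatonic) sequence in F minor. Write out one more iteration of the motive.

The 4-note cells begin on C3, Ab2, F2 — each down a 3rd from the last.
Statement 4 starts on Db2 and keeps the same diatonic contour: Db2 C2 Eb2 F2.

Db2 C2 Eb2 F2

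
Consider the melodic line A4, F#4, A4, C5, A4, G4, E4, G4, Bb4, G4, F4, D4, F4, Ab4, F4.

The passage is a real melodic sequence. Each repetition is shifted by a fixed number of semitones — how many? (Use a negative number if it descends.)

Taking 5-note groups, the heads are A4, G4, F4: the pattern moves down a 2nd.
Counting half-steps from A4 to G4: -2.

-2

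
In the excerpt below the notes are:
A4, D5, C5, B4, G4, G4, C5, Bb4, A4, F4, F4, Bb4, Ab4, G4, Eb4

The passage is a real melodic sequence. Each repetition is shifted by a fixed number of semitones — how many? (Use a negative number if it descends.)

With a 5-note motive the entries are A4, G4, F4, each down a 2nd from the previous.
Counting half-steps from A4 to G4: -2.

-2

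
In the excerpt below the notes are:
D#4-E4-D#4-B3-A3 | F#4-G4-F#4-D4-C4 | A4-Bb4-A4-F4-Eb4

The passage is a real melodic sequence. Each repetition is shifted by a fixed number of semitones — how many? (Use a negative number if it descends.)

The 5-note cells begin on D#4, F#4, A4 — each up a 3rd from the last.
D#4→F#4 is 66 − 63 = 3 semitones.

3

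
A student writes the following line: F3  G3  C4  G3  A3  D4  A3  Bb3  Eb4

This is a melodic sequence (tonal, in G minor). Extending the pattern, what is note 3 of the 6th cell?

With 3-note cells, note 3 of each statement runs C4, D4, Eb4.
Carrying that up a 2nd forward: F4 → G4 → A4.

A4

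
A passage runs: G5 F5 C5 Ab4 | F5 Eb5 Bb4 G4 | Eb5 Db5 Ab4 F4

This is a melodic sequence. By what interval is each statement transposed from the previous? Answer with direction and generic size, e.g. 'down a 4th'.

With a 4-note motive the entries are G5, F5, Eb5, each down a 2nd from the previous.
From G5 to F5: down a 2nd.

down a 2nd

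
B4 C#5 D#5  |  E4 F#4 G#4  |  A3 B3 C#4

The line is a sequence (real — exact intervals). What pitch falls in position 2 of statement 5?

A2

With 3-note cells, note 2 of each statement runs C#5, F#4, B3.
Extending down a 5th: E3 → A2.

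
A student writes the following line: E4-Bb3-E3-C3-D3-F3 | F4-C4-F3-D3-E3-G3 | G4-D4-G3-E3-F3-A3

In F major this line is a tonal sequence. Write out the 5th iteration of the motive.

The 6-note cells begin on E4, F4, G4 — each up a 2nd from the last.
Extending up a 2nd: A4 → Bb4.
So cell 5 is Bb4 F4 Bb3 G3 A3 C4.

Bb4 F4 Bb3 G3 A3 C4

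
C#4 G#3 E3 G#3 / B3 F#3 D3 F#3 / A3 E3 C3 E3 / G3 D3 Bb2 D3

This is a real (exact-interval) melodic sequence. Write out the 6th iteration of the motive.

Eb3 Bb2 Gb2 Bb2

With a 4-note motive the entries are C#4, B3, A3, G3, each down a 2nd from the previous.
Extending down a 2nd: F3 → Eb3.
Statement 6 starts on Eb3 and keeps the same exact contour: Eb3 Bb2 Gb2 Bb2.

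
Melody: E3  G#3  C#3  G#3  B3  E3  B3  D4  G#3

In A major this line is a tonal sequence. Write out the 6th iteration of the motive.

Taking 3-note groups, the heads are E3, G#3, B3: the pattern moves up a 3rd.
Carrying on: D4 → F#4 → A4.
So cell 6 is A4 C#5 F#4.

A4 C#5 F#4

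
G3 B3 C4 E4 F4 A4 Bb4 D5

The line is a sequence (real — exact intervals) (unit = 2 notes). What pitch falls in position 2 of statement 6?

Grouping in 2s, the 2nd note of each cell is B3, E4, A4, D5.
Carrying that up a 4th forward: G5 → C6.

C6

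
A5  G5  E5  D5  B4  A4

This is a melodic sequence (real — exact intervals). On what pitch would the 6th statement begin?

G#3

The 2-note cells begin on A5, E5, B4 — each down a 4th from the last.
Extending the heads down a 4th: F#4 → C#4 → G#3.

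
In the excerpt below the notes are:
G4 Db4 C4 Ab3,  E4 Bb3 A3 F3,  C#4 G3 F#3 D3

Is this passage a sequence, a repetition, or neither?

Each 4-note cell is the previous one transposed down a 3rd.

sequence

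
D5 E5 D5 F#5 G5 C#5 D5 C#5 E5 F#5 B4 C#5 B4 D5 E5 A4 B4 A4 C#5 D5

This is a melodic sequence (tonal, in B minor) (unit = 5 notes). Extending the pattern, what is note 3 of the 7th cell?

With 5-note cells, note 3 of each statement runs D5, C#5, B4, A4.
Carrying that down a 2nd forward: G4 → F#4 → E4.

E4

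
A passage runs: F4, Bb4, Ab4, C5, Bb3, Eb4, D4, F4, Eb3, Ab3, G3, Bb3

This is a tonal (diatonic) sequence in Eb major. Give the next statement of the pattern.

With a 4-note motive the entries are F4, Bb3, Eb3, each down a 5th from the previous.
Statement 4 starts on Ab2 and keeps the same diatonic contour: Ab2 D3 C3 Eb3.

Ab2 D3 C3 Eb3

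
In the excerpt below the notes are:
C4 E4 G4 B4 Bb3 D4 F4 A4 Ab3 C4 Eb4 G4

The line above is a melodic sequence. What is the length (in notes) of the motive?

4

Try groups of 4 (3 cells in 12 notes):
C4 E4 G4 B4 | Bb3 D4 F4 A4 | Ab3 C4 Eb4 G4
Each cell is the previous one down a 2nd — so the unit is 4 notes.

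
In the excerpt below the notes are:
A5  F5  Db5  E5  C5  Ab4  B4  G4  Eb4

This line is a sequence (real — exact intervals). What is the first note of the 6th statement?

Taking 3-note groups, the heads are A5, E5, B4: the pattern moves down a 4th.
Continuing: F#4 → C#4 → G#3. Statement 6 starts on G#3.

G#3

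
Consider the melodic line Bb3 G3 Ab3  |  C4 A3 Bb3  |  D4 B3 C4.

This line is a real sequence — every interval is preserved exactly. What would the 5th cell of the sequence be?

F#4 D#4 E4

Taking 3-note groups, the heads are Bb3, C4, D4: the pattern moves up a 2nd.
Carrying on: E4 → F#4.
So cell 5 is F#4 D#4 E4.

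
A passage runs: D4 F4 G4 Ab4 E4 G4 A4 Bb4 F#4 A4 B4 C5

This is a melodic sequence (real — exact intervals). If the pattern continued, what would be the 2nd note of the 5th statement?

With 4-note cells, note 2 of each statement runs F4, G4, A4.
Extending up a 2nd: B4 → C#5.

C#5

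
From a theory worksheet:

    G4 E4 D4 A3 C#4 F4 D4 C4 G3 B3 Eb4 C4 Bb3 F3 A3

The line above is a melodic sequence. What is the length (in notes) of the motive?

There are 15 notes; a 5-note unit gives 3 cells:
G4 E4 D4 A3 C#4 | F4 D4 C4 G3 B3 | Eb4 C4 Bb3 F3 A3
That's a consistent down a 2nd shift per cell, and no other grouping gives one.

5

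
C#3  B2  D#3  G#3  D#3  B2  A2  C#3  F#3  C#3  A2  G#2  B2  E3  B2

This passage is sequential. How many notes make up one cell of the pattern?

There are 15 notes; a 5-note unit gives 3 cells:
C#3 B2 D#3 G#3 D#3 | B2 A2 C#3 F#3 C#3 | A2 G#2 B2 E3 B2
Each cell is the previous one down a 2nd — so the unit is 5 notes.

5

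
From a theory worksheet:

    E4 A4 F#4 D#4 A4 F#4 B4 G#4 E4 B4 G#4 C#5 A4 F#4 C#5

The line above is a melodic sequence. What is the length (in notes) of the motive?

15 notes total. Splitting into 3 groups of 5:
E4 A4 F#4 D#4 A4 | F#4 B4 G#4 E4 B4 | G#4 C#5 A4 F#4 C#5
Each cell is the previous one up a 2nd — so the unit is 5 notes.

5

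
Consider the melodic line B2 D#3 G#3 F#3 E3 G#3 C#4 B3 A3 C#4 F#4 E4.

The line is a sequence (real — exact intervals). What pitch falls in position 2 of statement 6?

The unit is 4 notes. Position-2 pitches of the 3 shown cells: D#3, G#3, C#4.
Each moves up a 4th. Continuing: F#4 → B4 → E5.

E5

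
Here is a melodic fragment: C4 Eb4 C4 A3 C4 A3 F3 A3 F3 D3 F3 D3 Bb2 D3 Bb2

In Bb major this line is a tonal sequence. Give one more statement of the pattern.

G2 Bb2 G2

With a 3-note motive the entries are C4, A3, F3, D3, Bb2, each down a 3rd from the previous.
Statement 6 starts on G2 and keeps the same diatonic contour: G2 Bb2 G2.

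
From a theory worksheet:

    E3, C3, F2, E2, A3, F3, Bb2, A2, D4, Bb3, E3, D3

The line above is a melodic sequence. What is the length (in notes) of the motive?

4

Try groups of 4 (3 cells in 12 notes):
E3 C3 F2 E2 | A3 F3 Bb2 A2 | D4 Bb3 E3 D3
Each cell is the previous one up a 4th — so the unit is 4 notes.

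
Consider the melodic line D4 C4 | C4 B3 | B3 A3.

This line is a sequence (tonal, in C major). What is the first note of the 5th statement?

With a 2-note motive the entries are D4, C4, B3, each down a 2nd from the previous.
Extending the heads down a 2nd: A3 → G3.

G3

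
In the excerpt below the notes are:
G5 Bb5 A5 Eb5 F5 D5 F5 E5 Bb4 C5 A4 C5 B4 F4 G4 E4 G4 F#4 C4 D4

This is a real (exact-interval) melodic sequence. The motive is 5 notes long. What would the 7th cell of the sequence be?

The 5-note cells begin on G5, D5, A4, E4 — each down a 4th from the last.
Continuing the starts: B3 → F#3 → C#3.
From C#3 the exact shape gives C#3 E3 D#3 A2 B2.

C#3 E3 D#3 A2 B2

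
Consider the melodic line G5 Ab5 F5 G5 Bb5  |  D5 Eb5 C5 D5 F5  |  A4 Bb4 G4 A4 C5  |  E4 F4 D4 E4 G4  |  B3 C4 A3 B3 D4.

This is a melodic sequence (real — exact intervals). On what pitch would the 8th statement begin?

G#2

The 5-note cells begin on G5, D5, A4, E4, B3 — each down a 4th from the last.
Extending the heads down a 4th: F#3 → C#3 → G#2.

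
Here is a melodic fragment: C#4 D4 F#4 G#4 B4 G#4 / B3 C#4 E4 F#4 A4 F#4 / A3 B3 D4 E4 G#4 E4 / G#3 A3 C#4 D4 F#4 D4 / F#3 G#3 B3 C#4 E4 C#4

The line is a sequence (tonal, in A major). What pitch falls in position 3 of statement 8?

With 6-note cells, note 3 of each statement runs F#4, E4, D4, C#4, B3.
Carrying that down a 2nd forward: A3 → G#3 → F#3.

F#3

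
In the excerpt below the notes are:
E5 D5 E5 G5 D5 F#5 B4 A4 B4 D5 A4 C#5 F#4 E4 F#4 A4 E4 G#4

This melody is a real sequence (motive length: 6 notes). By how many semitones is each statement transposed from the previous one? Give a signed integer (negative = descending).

-5

The 6-note cells begin on E5, B4, F#4 — each down a 4th from the last.
E5 to B4 spans -5 semitones.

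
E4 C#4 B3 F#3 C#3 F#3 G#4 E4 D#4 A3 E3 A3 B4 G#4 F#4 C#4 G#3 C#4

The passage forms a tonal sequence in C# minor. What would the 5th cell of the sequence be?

F#5 D#5 C#5 G#4 D#4 G#4

The 6-note cells begin on E4, G#4, B4 — each up a 3rd from the last.
Extending up a 3rd: D#5 → F#5.
So cell 5 is F#5 D#5 C#5 G#4 D#4 G#4.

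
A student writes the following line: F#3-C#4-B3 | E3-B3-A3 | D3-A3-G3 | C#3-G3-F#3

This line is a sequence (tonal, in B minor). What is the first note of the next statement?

Unit = 3 notes; the statements start on F#3, E3, D3, C#3, moving down a 2nd each time.
The next head, down a 2nd from C#3, is B2.

B2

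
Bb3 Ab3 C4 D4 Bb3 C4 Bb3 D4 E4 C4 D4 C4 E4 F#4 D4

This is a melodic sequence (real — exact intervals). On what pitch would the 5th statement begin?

The 5-note cells begin on Bb3, C4, D4 — each up a 2nd from the last.
Extending the heads up a 2nd: E4 → F#4.

F#4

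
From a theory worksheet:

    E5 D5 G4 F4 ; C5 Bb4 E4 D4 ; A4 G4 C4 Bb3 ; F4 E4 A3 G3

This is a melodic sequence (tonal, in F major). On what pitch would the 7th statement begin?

With a 4-note motive the entries are E5, C5, A4, F4, each down a 3rd from the previous.
Continuing: D4 → Bb3 → G3. Statement 7 starts on G3.

G3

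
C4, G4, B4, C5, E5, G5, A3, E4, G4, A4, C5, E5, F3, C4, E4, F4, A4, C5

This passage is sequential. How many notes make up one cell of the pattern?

18 notes total. Splitting into 3 groups of 6:
C4 G4 B4 C5 E5 G5 | A3 E4 G4 A4 C5 E5 | F3 C4 E4 F4 A4 C5
Each cell is the previous one down a 3rd — so the unit is 6 notes.

6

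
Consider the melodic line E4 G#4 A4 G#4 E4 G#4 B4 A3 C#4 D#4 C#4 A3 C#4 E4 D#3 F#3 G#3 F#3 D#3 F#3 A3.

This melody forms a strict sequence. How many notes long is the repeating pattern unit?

There are 21 notes; a 7-note unit gives 3 cells:
E4 G#4 A4 G#4 E4 G#4 B4 | A3 C#4 D#4 C#4 A3 C#4 E4 | D#3 F#3 G#3 F#3 D#3 F#3 A3
Each cell is the previous one down a 5th — so the unit is 7 notes.

7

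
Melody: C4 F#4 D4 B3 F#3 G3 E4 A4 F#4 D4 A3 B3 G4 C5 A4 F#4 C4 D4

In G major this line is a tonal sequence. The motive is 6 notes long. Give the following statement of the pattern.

B4 E5 C5 A4 E4 F#4

Taking 6-note groups, the heads are C4, E4, G4: the pattern moves up a 3rd.
So cell 4 is B4 E5 C5 A4 E4 F#4.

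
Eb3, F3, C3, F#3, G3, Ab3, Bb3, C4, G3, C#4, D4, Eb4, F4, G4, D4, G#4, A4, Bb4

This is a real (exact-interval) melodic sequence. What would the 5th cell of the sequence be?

G5 A5 E5 A#5 B5 C6

Unit = 6 notes; the statements start on Eb3, Bb3, F4, moving up a 5th each time.
Carrying on: C5 → G5.
So cell 5 is G5 A5 E5 A#5 B5 C6.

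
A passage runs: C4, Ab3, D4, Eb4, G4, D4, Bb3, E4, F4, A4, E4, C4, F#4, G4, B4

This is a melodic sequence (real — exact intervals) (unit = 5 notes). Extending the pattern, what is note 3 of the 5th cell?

A#4

With 5-note cells, note 3 of each statement runs D4, E4, F#4.
Each moves up a 2nd. Continuing: G#4 → A#4.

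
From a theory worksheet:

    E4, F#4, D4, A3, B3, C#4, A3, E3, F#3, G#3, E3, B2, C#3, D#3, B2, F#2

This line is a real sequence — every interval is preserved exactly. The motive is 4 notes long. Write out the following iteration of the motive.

G#2 A#2 F#2 C#2

With a 4-note motive the entries are E4, B3, F#3, C#3, each down a 4th from the previous.
From G#2 the exact shape gives G#2 A#2 F#2 C#2.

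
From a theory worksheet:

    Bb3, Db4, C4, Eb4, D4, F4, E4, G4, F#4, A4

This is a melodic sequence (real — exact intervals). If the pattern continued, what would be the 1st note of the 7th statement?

A#4

Grouping in 2s, the 1st note of each cell is Bb3, C4, D4, E4, F#4.
Carrying that up a 2nd forward: G#4 → A#4.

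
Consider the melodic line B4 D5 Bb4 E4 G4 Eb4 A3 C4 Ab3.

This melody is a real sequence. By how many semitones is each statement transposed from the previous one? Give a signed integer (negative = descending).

Unit = 3 notes; the statements start on B4, E4, A3, moving down a 5th each time.
B4 to E4 spans -7 semitones.

-7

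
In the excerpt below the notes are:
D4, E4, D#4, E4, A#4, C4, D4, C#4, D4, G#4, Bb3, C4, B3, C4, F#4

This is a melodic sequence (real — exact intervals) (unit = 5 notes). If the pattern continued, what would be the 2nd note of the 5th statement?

Ab3

The unit is 5 notes. Position-2 pitches of the 3 shown cells: E4, D4, C4.
Carrying that down a 2nd forward: Bb3 → Ab3.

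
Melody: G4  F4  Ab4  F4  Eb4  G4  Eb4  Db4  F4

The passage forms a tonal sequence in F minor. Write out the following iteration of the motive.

Db4 C4 Eb4

Taking 3-note groups, the heads are G4, F4, Eb4: the pattern moves down a 2nd.
So cell 4 is Db4 C4 Eb4.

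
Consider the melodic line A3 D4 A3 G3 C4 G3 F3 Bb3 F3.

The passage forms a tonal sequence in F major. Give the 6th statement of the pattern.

Unit = 3 notes; the statements start on A3, G3, F3, moving down a 2nd each time.
Extending down a 2nd: E3 → D3 → C3.
So cell 6 is C3 F3 C3.

C3 F3 C3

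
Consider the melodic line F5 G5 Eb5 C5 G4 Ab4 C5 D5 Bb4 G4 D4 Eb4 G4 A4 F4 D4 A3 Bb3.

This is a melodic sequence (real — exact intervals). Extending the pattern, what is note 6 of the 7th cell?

Grouping in 6s, the 6th note of each cell is Ab4, Eb4, Bb3.
Each moves down a 4th. Continuing: F3 → C3 → G2 → D2.

D2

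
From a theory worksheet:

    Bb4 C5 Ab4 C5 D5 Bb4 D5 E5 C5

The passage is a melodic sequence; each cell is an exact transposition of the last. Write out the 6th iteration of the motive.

Unit = 3 notes; the statements start on Bb4, C5, D5, moving up a 2nd each time.
Continuing the starts: E5 → F#5 → G#5.
From G#5 the exact shape gives G#5 A#5 F#5.

G#5 A#5 F#5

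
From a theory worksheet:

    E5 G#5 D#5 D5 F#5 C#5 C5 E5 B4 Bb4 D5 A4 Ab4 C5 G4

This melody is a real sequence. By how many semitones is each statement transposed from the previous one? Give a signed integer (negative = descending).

With a 3-note motive the entries are E5, D5, C5, Bb4, Ab4, each down a 2nd from the previous.
Counting half-steps from E5 to D5: -2.

-2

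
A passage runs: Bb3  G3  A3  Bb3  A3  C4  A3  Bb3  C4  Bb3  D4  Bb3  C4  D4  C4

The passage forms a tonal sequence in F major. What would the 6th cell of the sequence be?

G4 E4 F4 G4 F4

The 5-note cells begin on Bb3, C4, D4 — each up a 2nd from the last.
Extending up a 2nd: E4 → F4 → G4.
From G4 the diatonic shape gives G4 E4 F4 G4 F4.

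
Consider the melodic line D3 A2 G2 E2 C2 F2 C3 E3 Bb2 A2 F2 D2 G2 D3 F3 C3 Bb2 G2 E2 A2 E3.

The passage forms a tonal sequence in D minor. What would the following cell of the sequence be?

G3 D3 C3 A2 F2 Bb2 F3

Taking 7-note groups, the heads are D3, E3, F3: the pattern moves up a 2nd.
So cell 4 is G3 D3 C3 A2 F2 Bb2 F3.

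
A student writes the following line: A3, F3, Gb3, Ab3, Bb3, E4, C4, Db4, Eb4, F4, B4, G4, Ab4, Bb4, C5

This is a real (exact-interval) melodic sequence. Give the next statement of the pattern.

F#5 D5 Eb5 F5 G5

Taking 5-note groups, the heads are A3, E4, B4: the pattern moves up a 5th.
Statement 4 starts on F#5 and keeps the same exact contour: F#5 D5 Eb5 F5 G5.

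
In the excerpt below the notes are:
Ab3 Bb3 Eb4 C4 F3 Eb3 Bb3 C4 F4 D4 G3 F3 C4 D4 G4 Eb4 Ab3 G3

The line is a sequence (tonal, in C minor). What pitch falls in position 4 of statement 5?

G4

Grouping in 6s, the 4th note of each cell is C4, D4, Eb4.
Each moves up a 2nd. Continuing: F4 → G4.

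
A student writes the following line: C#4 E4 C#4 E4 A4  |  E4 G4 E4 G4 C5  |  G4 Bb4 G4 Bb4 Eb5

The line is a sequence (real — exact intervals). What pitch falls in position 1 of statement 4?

The unit is 5 notes. Position-1 pitches of the 3 shown cells: C#4, E4, G4.
Each moves up a 3rd; the next is Bb4.

Bb4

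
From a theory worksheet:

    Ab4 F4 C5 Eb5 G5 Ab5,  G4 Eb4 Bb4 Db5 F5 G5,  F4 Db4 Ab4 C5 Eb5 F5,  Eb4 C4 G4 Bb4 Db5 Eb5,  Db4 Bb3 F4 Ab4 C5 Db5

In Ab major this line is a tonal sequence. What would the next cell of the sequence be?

C4 Ab3 Eb4 G4 Bb4 C5

Unit = 6 notes; the statements start on Ab4, G4, F4, Eb4, Db4, moving down a 2nd each time.
From C4 the diatonic shape gives C4 Ab3 Eb4 G4 Bb4 C5.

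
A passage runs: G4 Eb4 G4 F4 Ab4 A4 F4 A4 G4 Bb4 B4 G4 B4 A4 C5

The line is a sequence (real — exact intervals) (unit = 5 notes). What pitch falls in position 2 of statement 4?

Grouping in 5s, the 2nd note of each cell is Eb4, F4, G4.
One more up a 2nd gives A4.

A4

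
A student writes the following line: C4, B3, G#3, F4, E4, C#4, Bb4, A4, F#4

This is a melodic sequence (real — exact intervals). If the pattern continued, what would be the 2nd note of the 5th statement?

Grouping in 3s, the 2nd note of each cell is B3, E4, A4.
Each moves up a 4th. Continuing: D5 → G5.

G5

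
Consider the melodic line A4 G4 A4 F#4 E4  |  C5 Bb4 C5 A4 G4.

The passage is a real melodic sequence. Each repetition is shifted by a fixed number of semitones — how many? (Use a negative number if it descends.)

3

Unit = 5 notes; the statements start on A4, C5, moving up a 3rd each time.
A4→C5 is 72 − 69 = 3 semitones.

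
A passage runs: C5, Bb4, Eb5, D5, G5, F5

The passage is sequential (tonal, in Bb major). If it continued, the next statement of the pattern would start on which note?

Bb5

Taking 2-note groups, the heads are C5, Eb5, G5: the pattern moves up a 3rd.
The next head, up a 3rd from G5, is Bb5.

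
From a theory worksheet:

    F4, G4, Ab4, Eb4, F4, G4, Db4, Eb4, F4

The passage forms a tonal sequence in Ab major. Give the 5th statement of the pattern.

The 3-note cells begin on F4, Eb4, Db4 — each down a 2nd from the last.
Carrying on: C4 → Bb3.
So cell 5 is Bb3 C4 Db4.

Bb3 C4 Db4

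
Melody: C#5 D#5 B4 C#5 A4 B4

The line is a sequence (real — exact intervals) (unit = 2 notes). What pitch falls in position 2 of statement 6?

F4

Grouping in 2s, the 2nd note of each cell is D#5, C#5, B4.
Carrying that down a 2nd forward: A4 → G4 → F4.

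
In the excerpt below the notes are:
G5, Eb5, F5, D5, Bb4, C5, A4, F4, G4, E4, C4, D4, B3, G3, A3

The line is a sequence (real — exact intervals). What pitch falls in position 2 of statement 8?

Grouping in 3s, the 2nd note of each cell is Eb5, Bb4, F4, C4, G3.
Each moves down a 4th. Continuing: D3 → A2 → E2.

E2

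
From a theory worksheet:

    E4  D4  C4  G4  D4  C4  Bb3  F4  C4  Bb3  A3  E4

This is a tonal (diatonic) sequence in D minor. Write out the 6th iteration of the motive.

G3 F3 E3 Bb3

Unit = 4 notes; the statements start on E4, D4, C4, moving down a 2nd each time.
Extending down a 2nd: Bb3 → A3 → G3.
So cell 6 is G3 F3 E3 Bb3.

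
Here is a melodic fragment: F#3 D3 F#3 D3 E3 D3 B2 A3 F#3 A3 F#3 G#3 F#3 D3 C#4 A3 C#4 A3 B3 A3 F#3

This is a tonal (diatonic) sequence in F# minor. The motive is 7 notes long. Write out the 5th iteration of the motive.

With a 7-note motive the entries are F#3, A3, C#4, each up a 3rd from the previous.
Carrying on: E4 → G#4.
Statement 5 starts on G#4 and keeps the same diatonic contour: G#4 E4 G#4 E4 F#4 E4 C#4.

G#4 E4 G#4 E4 F#4 E4 C#4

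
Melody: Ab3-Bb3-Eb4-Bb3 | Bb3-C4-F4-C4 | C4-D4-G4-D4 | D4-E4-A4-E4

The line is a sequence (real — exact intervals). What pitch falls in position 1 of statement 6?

F#4

Grouping in 4s, the 1st note of each cell is Ab3, Bb3, C4, D4.
Extending up a 2nd: E4 → F#4.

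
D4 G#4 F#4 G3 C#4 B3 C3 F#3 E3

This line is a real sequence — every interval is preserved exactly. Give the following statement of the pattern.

F2 B2 A2

The 3-note cells begin on D4, G3, C3 — each down a 5th from the last.
So cell 4 is F2 B2 A2.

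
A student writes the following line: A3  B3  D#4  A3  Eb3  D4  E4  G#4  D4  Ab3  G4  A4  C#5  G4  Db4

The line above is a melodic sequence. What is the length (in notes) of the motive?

5

Try groups of 5 (3 cells in 15 notes):
A3 B3 D#4 A3 Eb3 | D4 E4 G#4 D4 Ab3 | G4 A4 C#5 G4 Db4
Each cell is the previous one up a 4th — so the unit is 5 notes.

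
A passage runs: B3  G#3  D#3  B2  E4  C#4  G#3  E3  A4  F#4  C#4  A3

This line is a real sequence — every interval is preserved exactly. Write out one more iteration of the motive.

Taking 4-note groups, the heads are B3, E4, A4: the pattern moves up a 4th.
So cell 4 is D5 B4 F#4 D4.

D5 B4 F#4 D4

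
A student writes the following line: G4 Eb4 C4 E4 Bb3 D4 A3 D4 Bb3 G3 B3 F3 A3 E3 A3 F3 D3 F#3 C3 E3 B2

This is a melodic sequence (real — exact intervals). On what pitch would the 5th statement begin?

B2

With a 7-note motive the entries are G4, D4, A3, each down a 4th from the previous.
Continuing: E3 → B2. Statement 5 starts on B2.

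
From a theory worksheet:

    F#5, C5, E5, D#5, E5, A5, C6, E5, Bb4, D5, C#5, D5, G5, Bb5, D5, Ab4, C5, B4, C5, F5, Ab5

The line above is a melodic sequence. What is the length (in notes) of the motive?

There are 21 notes; a 7-note unit gives 3 cells:
F#5 C5 E5 D#5 E5 A5 C6 | E5 Bb4 D5 C#5 D5 G5 Bb5 | D5 Ab4 C5 B4 C5 F5 Ab5
That's a consistent down a 2nd shift per cell, and no other grouping gives one.

7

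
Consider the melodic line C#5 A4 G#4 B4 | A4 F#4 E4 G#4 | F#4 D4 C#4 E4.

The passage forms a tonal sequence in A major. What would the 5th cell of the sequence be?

Taking 4-note groups, the heads are C#5, A4, F#4: the pattern moves down a 3rd.
Extending down a 3rd: D4 → B3.
From B3 the diatonic shape gives B3 G#3 F#3 A3.

B3 G#3 F#3 A3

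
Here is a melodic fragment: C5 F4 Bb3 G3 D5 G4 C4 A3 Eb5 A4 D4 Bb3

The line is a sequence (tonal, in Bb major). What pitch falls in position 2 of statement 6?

D5

Grouping in 4s, the 2nd note of each cell is F4, G4, A4.
Carrying that up a 2nd forward: Bb4 → C5 → D5.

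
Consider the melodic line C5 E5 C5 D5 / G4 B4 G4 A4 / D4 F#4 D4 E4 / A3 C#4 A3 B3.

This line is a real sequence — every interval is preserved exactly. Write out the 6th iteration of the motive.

B2 D#3 B2 C#3

With a 4-note motive the entries are C5, G4, D4, A3, each down a 4th from the previous.
Carrying on: E3 → B2.
So cell 6 is B2 D#3 B2 C#3.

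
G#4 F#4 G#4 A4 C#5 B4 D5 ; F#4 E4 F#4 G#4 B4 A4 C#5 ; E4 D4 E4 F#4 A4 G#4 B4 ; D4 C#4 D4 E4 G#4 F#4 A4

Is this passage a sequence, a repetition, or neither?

Each 7-note cell is the previous one transposed down a 2nd.

sequence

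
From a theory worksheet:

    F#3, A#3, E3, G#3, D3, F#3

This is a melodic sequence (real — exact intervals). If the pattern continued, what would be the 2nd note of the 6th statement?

C3

Grouping in 2s, the 2nd note of each cell is A#3, G#3, F#3.
Extending down a 2nd: E3 → D3 → C3.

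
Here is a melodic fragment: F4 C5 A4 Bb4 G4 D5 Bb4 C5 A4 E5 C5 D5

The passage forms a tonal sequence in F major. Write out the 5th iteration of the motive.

C5 G5 E5 F5

Taking 4-note groups, the heads are F4, G4, A4: the pattern moves up a 2nd.
Extending up a 2nd: Bb4 → C5.
Statement 5 starts on C5 and keeps the same diatonic contour: C5 G5 E5 F5.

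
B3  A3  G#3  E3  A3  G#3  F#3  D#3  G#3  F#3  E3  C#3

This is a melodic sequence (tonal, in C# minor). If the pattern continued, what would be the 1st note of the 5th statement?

Grouping in 4s, the 1st note of each cell is B3, A3, G#3.
Carrying that down a 2nd forward: F#3 → E3.

E3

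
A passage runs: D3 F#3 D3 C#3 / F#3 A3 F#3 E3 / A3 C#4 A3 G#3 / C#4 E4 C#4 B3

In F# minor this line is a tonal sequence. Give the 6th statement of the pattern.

Taking 4-note groups, the heads are D3, F#3, A3, C#4: the pattern moves up a 3rd.
Continuing the starts: E4 → G#4.
Statement 6 starts on G#4 and keeps the same diatonic contour: G#4 B4 G#4 F#4.

G#4 B4 G#4 F#4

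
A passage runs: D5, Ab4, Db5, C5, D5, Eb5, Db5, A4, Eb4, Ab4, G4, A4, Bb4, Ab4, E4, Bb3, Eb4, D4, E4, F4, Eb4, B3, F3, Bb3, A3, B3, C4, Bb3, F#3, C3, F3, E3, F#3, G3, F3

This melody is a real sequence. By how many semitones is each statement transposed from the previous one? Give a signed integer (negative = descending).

With a 7-note motive the entries are D5, A4, E4, B3, F#3, each down a 4th from the previous.
D5 to A4 spans -5 semitones.

-5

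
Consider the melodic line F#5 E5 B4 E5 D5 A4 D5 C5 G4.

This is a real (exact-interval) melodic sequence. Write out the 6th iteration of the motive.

Unit = 3 notes; the statements start on F#5, E5, D5, moving down a 2nd each time.
Extending down a 2nd: C5 → Bb4 → Ab4.
So cell 6 is Ab4 Gb4 Db4.

Ab4 Gb4 Db4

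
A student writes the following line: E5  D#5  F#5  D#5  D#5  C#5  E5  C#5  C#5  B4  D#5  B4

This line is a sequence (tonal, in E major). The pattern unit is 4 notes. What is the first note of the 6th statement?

G#4

With a 4-note motive the entries are E5, D#5, C#5, each down a 2nd from the previous.
Continuing: B4 → A4 → G#4. Statement 6 starts on G#4.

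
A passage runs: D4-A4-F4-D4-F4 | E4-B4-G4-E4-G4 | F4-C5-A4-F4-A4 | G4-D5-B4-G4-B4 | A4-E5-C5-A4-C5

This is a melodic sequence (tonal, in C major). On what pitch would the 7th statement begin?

With a 5-note motive the entries are D4, E4, F4, G4, A4, each up a 2nd from the previous.
Extending the heads up a 2nd: B4 → C5.

C5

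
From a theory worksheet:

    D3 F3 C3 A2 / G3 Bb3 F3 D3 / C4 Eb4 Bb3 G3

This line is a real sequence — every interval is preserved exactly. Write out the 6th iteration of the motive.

Eb5 Gb5 Db5 Bb4

With a 4-note motive the entries are D3, G3, C4, each up a 4th from the previous.
Extending up a 4th: F4 → Bb4 → Eb5.
So cell 6 is Eb5 Gb5 Db5 Bb4.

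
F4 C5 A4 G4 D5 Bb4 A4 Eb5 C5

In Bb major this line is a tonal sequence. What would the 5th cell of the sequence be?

C5 G5 Eb5

Unit = 3 notes; the statements start on F4, G4, A4, moving up a 2nd each time.
Continuing the starts: Bb4 → C5.
From C5 the diatonic shape gives C5 G5 Eb5.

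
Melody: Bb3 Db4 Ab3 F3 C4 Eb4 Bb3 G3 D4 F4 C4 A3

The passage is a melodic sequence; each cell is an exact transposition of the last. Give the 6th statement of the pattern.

G#4 B4 F#4 D#4

With a 4-note motive the entries are Bb3, C4, D4, each up a 2nd from the previous.
Continuing the starts: E4 → F#4 → G#4.
Statement 6 starts on G#4 and keeps the same exact contour: G#4 B4 F#4 D#4.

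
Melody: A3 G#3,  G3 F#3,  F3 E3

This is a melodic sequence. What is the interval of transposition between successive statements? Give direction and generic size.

down a 2nd

Unit = 2 notes; the statements start on A3, G3, F3, moving down a 2nd each time.
From A3 to G3: down a 2nd.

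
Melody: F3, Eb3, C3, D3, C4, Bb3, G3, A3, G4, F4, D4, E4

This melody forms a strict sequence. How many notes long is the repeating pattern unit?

There are 12 notes; a 4-note unit gives 3 cells:
F3 Eb3 C3 D3 | C4 Bb3 G3 A3 | G4 F4 D4 E4
Every group is a transposition up a 5th of the one before; no shorter unit works.

4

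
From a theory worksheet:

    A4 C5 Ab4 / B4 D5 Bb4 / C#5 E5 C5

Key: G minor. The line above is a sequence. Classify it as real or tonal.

real

Each cell has the same semitone pattern (3, -4) — intervals are preserved exactly.
And Ab4 lies outside G minor, so the sequence is real rather than tonal.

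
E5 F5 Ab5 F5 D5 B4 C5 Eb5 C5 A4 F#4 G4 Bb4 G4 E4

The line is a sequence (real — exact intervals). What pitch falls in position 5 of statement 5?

F#3

With 5-note cells, note 5 of each statement runs D5, A4, E4.
Carrying that down a 4th forward: B3 → F#3.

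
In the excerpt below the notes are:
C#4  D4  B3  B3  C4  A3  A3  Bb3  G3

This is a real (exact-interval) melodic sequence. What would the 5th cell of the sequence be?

The 3-note cells begin on C#4, B3, A3 — each down a 2nd from the last.
Extending down a 2nd: G3 → F3.
So cell 5 is F3 Gb3 Eb3.

F3 Gb3 Eb3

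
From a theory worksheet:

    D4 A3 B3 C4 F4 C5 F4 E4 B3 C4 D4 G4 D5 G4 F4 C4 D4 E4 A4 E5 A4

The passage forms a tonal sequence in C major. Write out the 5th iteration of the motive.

With a 7-note motive the entries are D4, E4, F4, each up a 2nd from the previous.
Extending up a 2nd: G4 → A4.
From A4 the diatonic shape gives A4 E4 F4 G4 C5 G5 C5.

A4 E4 F4 G4 C5 G5 C5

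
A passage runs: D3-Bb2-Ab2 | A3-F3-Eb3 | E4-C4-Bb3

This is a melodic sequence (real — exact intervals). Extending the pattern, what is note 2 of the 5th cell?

D5

The unit is 3 notes. Position-2 pitches of the 3 shown cells: Bb2, F3, C4.
Each moves up a 5th. Continuing: G4 → D5.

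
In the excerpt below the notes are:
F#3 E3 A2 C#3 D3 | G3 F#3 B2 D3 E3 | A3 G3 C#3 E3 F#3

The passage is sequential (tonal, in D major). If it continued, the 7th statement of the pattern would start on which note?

The 5-note cells begin on F#3, G3, A3 — each up a 2nd from the last.
Continuing: B3 → C#4 → D4 → E4. Statement 7 starts on E4.

E4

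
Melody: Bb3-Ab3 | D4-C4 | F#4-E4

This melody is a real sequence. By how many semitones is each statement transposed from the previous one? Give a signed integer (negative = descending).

Unit = 2 notes; the statements start on Bb3, D4, F#4, moving up a 3rd each time.
Counting half-steps from Bb3 to D4: 4.

4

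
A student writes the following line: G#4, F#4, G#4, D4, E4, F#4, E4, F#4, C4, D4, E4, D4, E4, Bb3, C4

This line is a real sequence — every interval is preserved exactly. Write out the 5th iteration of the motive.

C4 Bb3 C4 Gb3 Ab3

With a 5-note motive the entries are G#4, F#4, E4, each down a 2nd from the previous.
Carrying on: D4 → C4.
From C4 the exact shape gives C4 Bb3 C4 Gb3 Ab3.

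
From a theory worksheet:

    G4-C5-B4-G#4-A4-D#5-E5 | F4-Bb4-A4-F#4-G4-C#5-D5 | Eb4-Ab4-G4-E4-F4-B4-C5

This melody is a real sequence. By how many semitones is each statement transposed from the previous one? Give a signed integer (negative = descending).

-2

With a 7-note motive the entries are G4, F4, Eb4, each down a 2nd from the previous.
Counting half-steps from G4 to F4: -2.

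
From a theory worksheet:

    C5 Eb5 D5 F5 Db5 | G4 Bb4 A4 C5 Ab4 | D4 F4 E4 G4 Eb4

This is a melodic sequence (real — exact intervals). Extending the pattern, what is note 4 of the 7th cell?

B2

The unit is 5 notes. Position-4 pitches of the 3 shown cells: F5, C5, G4.
Carrying that down a 4th forward: D4 → A3 → E3 → B2.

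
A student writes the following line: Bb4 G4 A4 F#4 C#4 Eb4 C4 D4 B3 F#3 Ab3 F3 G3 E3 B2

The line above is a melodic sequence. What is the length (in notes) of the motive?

5

There are 15 notes; a 5-note unit gives 3 cells:
Bb4 G4 A4 F#4 C#4 | Eb4 C4 D4 B3 F#3 | Ab3 F3 G3 E3 B2
Each cell is the previous one down a 5th — so the unit is 5 notes.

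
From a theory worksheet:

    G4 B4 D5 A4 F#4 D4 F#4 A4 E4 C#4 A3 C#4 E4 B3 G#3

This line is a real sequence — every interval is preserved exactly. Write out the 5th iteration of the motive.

B2 D#3 F#3 C#3 A#2

Unit = 5 notes; the statements start on G4, D4, A3, moving down a 4th each time.
Carrying on: E3 → B2.
So cell 5 is B2 D#3 F#3 C#3 A#2.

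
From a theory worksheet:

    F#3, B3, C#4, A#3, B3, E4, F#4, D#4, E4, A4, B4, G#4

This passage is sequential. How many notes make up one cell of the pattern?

4

There are 12 notes; a 4-note unit gives 3 cells:
F#3 B3 C#4 A#3 | B3 E4 F#4 D#4 | E4 A4 B4 G#4
That's a consistent up a 4th shift per cell, and no other grouping gives one.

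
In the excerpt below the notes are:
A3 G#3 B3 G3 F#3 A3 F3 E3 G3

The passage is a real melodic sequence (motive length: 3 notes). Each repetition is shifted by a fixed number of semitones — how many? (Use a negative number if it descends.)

-2

Taking 3-note groups, the heads are A3, G3, F3: the pattern moves down a 2nd.
A3 to G3 spans -2 semitones.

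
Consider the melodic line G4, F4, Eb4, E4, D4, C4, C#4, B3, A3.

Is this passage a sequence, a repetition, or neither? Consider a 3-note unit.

Each 3-note cell is the previous one transposed down a 3rd.

sequence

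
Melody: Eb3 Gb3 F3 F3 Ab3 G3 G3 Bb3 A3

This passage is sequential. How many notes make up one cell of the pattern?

Try groups of 3 (3 cells in 9 notes):
Eb3 Gb3 F3 | F3 Ab3 G3 | G3 Bb3 A3
Each cell is the previous one up a 2nd — so the unit is 3 notes.

3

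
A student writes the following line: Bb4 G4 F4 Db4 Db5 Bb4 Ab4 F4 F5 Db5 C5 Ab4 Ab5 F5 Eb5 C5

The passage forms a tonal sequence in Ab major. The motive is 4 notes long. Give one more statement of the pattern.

C6 Ab5 G5 Eb5

Unit = 4 notes; the statements start on Bb4, Db5, F5, Ab5, moving up a 3rd each time.
So cell 5 is C6 Ab5 G5 Eb5.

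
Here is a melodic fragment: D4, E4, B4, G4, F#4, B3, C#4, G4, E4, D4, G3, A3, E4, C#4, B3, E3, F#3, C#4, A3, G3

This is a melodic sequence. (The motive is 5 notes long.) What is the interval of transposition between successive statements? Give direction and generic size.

Unit = 5 notes; the statements start on D4, B3, G3, E3, moving down a 3rd each time.
D4 to B3 is down a 3rd.

down a 3rd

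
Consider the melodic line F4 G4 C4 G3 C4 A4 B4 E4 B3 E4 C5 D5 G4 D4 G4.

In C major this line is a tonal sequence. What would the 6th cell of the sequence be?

B5 C6 F5 C5 F5

Unit = 5 notes; the statements start on F4, A4, C5, moving up a 3rd each time.
Extending up a 3rd: E5 → G5 → B5.
So cell 6 is B5 C6 F5 C5 F5.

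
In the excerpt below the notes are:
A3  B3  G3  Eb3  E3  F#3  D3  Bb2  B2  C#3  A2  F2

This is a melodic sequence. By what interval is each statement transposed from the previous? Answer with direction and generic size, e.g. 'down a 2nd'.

With a 4-note motive the entries are A3, E3, B2, each down a 4th from the previous.
A3 to E3 is down a 4th.

down a 4th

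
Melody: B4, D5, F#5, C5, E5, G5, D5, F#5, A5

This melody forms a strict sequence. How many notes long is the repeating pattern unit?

Try groups of 3 (3 cells in 9 notes):
B4 D5 F#5 | C5 E5 G5 | D5 F#5 A5
Every group is a transposition up a 2nd of the one before; no shorter unit works.

3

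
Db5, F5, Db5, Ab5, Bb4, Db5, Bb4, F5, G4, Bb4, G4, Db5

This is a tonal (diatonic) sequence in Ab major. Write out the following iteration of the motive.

Taking 4-note groups, the heads are Db5, Bb4, G4: the pattern moves down a 3rd.
Statement 4 starts on Eb4 and keeps the same diatonic contour: Eb4 G4 Eb4 Bb4.

Eb4 G4 Eb4 Bb4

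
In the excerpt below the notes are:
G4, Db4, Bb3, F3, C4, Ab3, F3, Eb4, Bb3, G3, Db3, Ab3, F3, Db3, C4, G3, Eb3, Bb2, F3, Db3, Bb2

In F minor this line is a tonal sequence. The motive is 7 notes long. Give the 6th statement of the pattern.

Unit = 7 notes; the statements start on G4, Eb4, C4, moving down a 3rd each time.
Continuing the starts: Ab3 → F3 → Db3.
Statement 6 starts on Db3 and keeps the same diatonic contour: Db3 Ab2 F2 C2 G2 Eb2 C2.

Db3 Ab2 F2 C2 G2 Eb2 C2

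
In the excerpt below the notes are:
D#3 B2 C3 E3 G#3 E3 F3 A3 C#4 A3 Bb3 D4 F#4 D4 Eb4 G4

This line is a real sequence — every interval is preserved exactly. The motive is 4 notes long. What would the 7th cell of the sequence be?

A5 F5 Gb5 Bb5

The 4-note cells begin on D#3, G#3, C#4, F#4 — each up a 4th from the last.
Extending up a 4th: B4 → E5 → A5.
From A5 the exact shape gives A5 F5 Gb5 Bb5.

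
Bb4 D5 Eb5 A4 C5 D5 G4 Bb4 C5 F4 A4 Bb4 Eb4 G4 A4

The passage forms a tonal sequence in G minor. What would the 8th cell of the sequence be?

Unit = 3 notes; the statements start on Bb4, A4, G4, F4, Eb4, moving down a 2nd each time.
Continuing the starts: D4 → C4 → Bb3.
So cell 8 is Bb3 D4 Eb4.

Bb3 D4 Eb4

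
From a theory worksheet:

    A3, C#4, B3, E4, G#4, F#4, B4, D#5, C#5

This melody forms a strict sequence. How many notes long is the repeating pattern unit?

9 notes total. Splitting into 3 groups of 3:
A3 C#4 B3 | E4 G#4 F#4 | B4 D#5 C#5
That's a consistent up a 5th shift per cell, and no other grouping gives one.

3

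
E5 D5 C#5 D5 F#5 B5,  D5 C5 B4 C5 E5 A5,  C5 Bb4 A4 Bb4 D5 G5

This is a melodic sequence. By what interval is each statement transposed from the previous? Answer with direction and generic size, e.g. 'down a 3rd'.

down a 2nd

Taking 6-note groups, the heads are E5, D5, C5: the pattern moves down a 2nd.
E5 to D5 is down a 2nd.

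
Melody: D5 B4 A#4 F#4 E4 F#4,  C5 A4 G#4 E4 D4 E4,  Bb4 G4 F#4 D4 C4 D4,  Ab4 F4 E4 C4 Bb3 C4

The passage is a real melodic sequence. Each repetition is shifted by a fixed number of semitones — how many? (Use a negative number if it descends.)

With a 6-note motive the entries are D5, C5, Bb4, Ab4, each down a 2nd from the previous.
D5→C5 is 72 − 74 = -2 semitones.

-2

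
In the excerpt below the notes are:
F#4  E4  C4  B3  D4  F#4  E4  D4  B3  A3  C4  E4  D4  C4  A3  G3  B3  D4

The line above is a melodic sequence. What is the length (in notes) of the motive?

Try groups of 6 (3 cells in 18 notes):
F#4 E4 C4 B3 D4 F#4 | E4 D4 B3 A3 C4 E4 | D4 C4 A3 G3 B3 D4
Every group is a transposition down a 2nd of the one before; no shorter unit works.

6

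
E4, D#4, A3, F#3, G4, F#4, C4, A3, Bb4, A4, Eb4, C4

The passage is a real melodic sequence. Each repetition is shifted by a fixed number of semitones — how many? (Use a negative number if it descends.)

The 4-note cells begin on E4, G4, Bb4 — each up a 3rd from the last.
Counting half-steps from E4 to G4: 3.

3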